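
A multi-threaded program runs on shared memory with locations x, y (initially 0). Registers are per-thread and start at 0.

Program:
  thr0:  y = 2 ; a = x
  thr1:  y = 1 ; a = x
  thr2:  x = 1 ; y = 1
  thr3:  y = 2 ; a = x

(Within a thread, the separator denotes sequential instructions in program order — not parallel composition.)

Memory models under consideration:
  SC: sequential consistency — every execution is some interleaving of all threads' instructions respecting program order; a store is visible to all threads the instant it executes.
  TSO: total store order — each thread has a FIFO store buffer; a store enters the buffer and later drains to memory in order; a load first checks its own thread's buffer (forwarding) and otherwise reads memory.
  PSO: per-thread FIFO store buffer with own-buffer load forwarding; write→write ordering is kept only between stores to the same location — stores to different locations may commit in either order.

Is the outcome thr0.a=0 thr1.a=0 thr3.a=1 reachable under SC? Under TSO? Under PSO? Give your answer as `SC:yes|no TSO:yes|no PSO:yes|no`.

outcome vector order: (thr0.a,thr1.a,thr3.a)
under SC → <0 0 0>; <0 0 1>; <0 1 0>; <0 1 1>; <1 0 0>; <1 0 1>; <1 1 0>; <1 1 1>
under TSO → <0 0 0>; <0 0 1>; <0 1 0>; <0 1 1>; <1 0 0>; <1 0 1>; <1 1 0>; <1 1 1>
under PSO → <0 0 0>; <0 0 1>; <0 1 0>; <0 1 1>; <1 0 0>; <1 0 1>; <1 1 0>; <1 1 1>
target <0 0 1> ∈ {SC,TSO,PSO}

SC:yes TSO:yes PSO:yes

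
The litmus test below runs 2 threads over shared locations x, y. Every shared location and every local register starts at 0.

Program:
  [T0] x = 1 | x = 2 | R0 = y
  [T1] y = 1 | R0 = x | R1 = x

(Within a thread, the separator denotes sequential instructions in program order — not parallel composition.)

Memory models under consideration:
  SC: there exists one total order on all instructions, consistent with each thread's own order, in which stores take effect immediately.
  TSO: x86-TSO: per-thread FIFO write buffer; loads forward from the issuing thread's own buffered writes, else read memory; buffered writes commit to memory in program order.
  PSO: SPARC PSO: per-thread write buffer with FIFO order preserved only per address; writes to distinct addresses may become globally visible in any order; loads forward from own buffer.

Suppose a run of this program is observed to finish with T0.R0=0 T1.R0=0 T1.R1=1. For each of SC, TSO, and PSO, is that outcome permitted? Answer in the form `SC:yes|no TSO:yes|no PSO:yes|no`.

SC:no TSO:yes PSO:yes

outcome vector order: (T0.R0,T1.R0,T1.R1)
under SC → (0,2,2) (1,0,0) (1,0,1) (1,0,2) (1,1,1) (1,1,2) (1,2,2)
under TSO → (0,0,0) (0,0,1) (0,0,2) (0,1,1) (0,1,2) (0,2,2) (1,0,0) (1,0,1) (1,0,2) (1,1,1) (1,1,2) (1,2,2)
under PSO → (0,0,0) (0,0,1) (0,0,2) (0,1,1) (0,1,2) (0,2,2) (1,0,0) (1,0,1) (1,0,2) (1,1,1) (1,1,2) (1,2,2)
target (0,0,1) ∈ {TSO,PSO}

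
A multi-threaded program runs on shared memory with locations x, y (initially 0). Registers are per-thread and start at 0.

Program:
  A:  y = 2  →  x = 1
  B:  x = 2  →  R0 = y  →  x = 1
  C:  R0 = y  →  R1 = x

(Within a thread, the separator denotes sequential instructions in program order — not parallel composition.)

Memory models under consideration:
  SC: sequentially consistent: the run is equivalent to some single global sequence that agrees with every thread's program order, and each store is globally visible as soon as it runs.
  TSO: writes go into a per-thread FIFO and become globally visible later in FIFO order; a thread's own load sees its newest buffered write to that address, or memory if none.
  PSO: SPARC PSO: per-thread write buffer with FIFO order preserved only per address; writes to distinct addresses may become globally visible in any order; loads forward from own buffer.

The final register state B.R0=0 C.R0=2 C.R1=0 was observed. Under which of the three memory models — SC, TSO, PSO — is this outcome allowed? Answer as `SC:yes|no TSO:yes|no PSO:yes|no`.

SC:no TSO:yes PSO:yes

outcome vector order: (B.R0,C.R0,C.R1)
under SC → <0 0 0> <0 0 1> <0 0 2> <0 2 1> <0 2 2> <2 0 0> <2 0 1> <2 0 2> <2 2 0> <2 2 1> <2 2 2>
under TSO → <0 0 0> <0 0 1> <0 0 2> <0 2 0> <0 2 1> <0 2 2> <2 0 0> <2 0 1> <2 0 2> <2 2 0> <2 2 1> <2 2 2>
under PSO → <0 0 0> <0 0 1> <0 0 2> <0 2 0> <0 2 1> <0 2 2> <2 0 0> <2 0 1> <2 0 2> <2 2 0> <2 2 1> <2 2 2>
target <0 2 0> ∈ {TSO,PSO}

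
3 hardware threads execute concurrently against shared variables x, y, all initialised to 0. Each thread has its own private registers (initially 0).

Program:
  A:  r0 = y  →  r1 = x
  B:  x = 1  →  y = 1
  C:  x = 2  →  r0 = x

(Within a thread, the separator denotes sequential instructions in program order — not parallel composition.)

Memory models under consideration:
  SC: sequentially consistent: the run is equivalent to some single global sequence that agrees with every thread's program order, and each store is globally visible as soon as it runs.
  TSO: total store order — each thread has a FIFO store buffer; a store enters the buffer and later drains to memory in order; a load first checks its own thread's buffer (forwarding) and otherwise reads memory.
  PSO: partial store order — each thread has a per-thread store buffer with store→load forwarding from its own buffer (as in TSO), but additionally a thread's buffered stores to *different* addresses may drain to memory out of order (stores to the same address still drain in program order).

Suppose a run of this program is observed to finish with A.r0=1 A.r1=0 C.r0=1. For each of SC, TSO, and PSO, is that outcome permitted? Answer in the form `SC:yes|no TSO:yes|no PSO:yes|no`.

outcome vector order: (A.r0,A.r1,C.r0)
[SC] allowed = {0/0/1; 0/0/2; 0/1/1; 0/1/2; 0/2/1; 0/2/2; 1/1/1; 1/1/2; 1/2/2}
[TSO] allowed = {0/0/1; 0/0/2; 0/1/1; 0/1/2; 0/2/1; 0/2/2; 1/1/1; 1/1/2; 1/2/2}
[PSO] allowed = {0/0/1; 0/0/2; 0/1/1; 0/1/2; 0/2/1; 0/2/2; 1/0/1; 1/0/2; 1/1/1; 1/1/2; 1/2/1; 1/2/2}
target 1/0/1 ∈ {PSO}

SC:no TSO:no PSO:yes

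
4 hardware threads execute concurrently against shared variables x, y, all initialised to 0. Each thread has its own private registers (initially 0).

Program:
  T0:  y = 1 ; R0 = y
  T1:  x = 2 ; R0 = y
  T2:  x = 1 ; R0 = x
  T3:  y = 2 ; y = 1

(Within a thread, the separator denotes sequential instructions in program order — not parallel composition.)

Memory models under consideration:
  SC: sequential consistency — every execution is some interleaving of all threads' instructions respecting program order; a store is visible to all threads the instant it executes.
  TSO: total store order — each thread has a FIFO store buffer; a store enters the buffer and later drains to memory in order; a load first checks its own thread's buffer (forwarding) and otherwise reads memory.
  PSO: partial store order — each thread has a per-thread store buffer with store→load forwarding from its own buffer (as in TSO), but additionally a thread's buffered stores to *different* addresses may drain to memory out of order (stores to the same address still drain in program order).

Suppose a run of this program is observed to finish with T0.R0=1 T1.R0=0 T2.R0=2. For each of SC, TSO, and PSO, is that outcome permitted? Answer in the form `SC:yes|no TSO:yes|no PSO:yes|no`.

outcome vector order: (T0.R0,T1.R0,T2.R0)
SC (12): (1,0,1), (1,0,2), (1,1,1), (1,1,2), (1,2,1), (1,2,2), (2,0,1), (2,0,2), (2,1,1), (2,1,2), (2,2,1), (2,2,2)
TSO (12): (1,0,1), (1,0,2), (1,1,1), (1,1,2), (1,2,1), (1,2,2), (2,0,1), (2,0,2), (2,1,1), (2,1,2), (2,2,1), (2,2,2)
PSO (12): (1,0,1), (1,0,2), (1,1,1), (1,1,2), (1,2,1), (1,2,2), (2,0,1), (2,0,2), (2,1,1), (2,1,2), (2,2,1), (2,2,2)
target (1,0,2) ∈ {SC,TSO,PSO}

SC:yes TSO:yes PSO:yes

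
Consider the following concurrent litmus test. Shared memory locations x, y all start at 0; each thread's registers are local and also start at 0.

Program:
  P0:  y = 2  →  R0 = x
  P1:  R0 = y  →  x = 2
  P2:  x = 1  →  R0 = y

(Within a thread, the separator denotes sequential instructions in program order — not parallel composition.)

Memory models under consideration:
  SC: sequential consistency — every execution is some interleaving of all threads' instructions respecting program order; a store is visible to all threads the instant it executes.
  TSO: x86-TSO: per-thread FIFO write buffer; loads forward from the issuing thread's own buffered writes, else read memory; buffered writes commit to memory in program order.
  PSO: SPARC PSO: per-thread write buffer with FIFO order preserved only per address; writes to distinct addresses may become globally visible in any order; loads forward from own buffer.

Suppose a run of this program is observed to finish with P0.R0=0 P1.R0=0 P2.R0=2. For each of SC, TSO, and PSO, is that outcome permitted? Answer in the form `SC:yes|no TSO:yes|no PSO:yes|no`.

SC:yes TSO:yes PSO:yes

outcome vector order: (P0.R0,P1.R0,P2.R0)
SC (10): <0 0 2>, <0 2 2>, <1 0 0>, <1 0 2>, <1 2 0>, <1 2 2>, <2 0 0>, <2 0 2>, <2 2 0>, <2 2 2>
TSO (12): <0 0 0>, <0 0 2>, <0 2 0>, <0 2 2>, <1 0 0>, <1 0 2>, <1 2 0>, <1 2 2>, <2 0 0>, <2 0 2>, <2 2 0>, <2 2 2>
PSO (12): <0 0 0>, <0 0 2>, <0 2 0>, <0 2 2>, <1 0 0>, <1 0 2>, <1 2 0>, <1 2 2>, <2 0 0>, <2 0 2>, <2 2 0>, <2 2 2>
target <0 0 2> ∈ {SC,TSO,PSO}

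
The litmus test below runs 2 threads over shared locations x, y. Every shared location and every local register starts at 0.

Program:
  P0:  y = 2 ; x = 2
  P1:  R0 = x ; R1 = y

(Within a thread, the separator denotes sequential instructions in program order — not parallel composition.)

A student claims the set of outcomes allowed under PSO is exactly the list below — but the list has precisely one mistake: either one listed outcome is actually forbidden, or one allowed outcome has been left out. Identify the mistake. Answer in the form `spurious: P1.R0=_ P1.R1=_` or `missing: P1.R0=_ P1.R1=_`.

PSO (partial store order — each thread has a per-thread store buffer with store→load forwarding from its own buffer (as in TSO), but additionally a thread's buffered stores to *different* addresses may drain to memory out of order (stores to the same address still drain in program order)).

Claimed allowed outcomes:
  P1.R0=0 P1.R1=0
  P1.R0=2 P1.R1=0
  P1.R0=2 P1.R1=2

outcome vector order: (P1.R0,P1.R1)
under PSO → (0,0); (0,2); (2,0); (2,2)
PSO∖claimed = {(0,2)}

missing: P1.R0=0 P1.R1=2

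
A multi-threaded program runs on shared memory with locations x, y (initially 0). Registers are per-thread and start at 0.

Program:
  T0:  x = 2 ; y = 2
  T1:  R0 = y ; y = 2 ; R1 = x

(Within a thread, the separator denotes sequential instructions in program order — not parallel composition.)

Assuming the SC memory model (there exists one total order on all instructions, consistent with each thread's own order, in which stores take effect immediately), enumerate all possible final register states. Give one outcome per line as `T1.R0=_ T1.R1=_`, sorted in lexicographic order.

T1.R0=0 T1.R1=0
T1.R0=0 T1.R1=2
T1.R0=2 T1.R1=2

outcome vector order: (T1.R0,T1.R1)
|SC outcomes| = 3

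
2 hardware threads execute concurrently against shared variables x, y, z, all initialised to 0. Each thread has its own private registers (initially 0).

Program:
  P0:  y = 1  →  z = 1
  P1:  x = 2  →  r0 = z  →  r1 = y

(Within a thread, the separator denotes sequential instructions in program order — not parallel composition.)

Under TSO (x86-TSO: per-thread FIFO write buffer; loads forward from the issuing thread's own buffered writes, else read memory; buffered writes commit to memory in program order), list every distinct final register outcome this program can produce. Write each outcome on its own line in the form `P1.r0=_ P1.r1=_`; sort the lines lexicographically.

outcome vector order: (P1.r0,P1.r1)
|TSO outcomes| = 3

P1.r0=0 P1.r1=0
P1.r0=0 P1.r1=1
P1.r0=1 P1.r1=1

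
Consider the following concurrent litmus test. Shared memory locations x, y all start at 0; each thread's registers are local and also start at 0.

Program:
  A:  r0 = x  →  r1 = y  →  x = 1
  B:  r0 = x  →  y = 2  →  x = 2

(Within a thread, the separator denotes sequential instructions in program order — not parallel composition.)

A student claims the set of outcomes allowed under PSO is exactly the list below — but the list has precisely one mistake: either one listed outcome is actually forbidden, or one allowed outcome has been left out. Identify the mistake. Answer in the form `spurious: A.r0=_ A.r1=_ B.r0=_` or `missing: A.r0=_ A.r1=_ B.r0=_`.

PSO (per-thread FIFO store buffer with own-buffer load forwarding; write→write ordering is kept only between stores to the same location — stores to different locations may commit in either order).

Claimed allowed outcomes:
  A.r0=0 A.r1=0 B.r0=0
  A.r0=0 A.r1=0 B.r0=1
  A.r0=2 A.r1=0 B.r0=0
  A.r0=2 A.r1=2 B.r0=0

missing: A.r0=0 A.r1=2 B.r0=0

outcome vector order: (A.r0,A.r1,B.r0)
PSO (5): (0,0,0) (0,0,1) (0,2,0) (2,0,0) (2,2,0)
PSO∖claimed = {(0,2,0)}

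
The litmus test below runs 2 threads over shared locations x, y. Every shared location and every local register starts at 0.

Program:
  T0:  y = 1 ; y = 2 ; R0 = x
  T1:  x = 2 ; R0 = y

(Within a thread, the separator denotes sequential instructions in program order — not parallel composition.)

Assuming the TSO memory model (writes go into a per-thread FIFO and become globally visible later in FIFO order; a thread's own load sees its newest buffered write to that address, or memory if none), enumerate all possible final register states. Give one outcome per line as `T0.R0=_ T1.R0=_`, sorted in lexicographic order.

outcome vector order: (T0.R0,T1.R0)
|TSO outcomes| = 6

T0.R0=0 T1.R0=0
T0.R0=0 T1.R0=1
T0.R0=0 T1.R0=2
T0.R0=2 T1.R0=0
T0.R0=2 T1.R0=1
T0.R0=2 T1.R0=2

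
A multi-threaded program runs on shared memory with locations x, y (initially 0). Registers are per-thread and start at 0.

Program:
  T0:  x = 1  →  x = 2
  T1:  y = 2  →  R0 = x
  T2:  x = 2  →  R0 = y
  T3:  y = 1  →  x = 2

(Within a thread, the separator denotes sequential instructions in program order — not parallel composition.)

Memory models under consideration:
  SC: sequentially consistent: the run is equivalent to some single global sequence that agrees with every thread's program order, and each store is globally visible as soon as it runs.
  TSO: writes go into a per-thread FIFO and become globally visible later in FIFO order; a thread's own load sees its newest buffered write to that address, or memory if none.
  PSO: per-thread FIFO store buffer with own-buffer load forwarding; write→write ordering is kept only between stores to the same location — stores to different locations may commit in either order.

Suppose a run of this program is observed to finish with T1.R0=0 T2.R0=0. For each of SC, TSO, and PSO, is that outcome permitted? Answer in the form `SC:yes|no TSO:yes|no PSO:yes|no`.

outcome vector order: (T1.R0,T2.R0)
under SC → <0 1> <0 2> <1 0> <1 1> <1 2> <2 0> <2 1> <2 2>
under TSO → <0 0> <0 1> <0 2> <1 0> <1 1> <1 2> <2 0> <2 1> <2 2>
under PSO → <0 0> <0 1> <0 2> <1 0> <1 1> <1 2> <2 0> <2 1> <2 2>
target <0 0> ∈ {TSO,PSO}

SC:no TSO:yes PSO:yes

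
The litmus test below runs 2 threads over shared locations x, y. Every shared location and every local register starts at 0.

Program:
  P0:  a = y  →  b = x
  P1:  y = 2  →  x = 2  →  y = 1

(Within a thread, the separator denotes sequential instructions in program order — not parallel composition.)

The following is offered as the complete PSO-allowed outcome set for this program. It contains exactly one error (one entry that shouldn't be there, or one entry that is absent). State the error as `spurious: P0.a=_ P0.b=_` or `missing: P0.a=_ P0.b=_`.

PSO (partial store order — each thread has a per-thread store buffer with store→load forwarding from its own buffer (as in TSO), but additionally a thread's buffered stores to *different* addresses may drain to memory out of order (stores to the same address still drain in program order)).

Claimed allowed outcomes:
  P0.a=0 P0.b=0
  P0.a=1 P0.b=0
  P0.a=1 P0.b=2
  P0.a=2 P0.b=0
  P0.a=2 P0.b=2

missing: P0.a=0 P0.b=2

outcome vector order: (P0.a,P0.b)
PSO: 6 outcomes — {00, 02, 10, 12, 20, 22}
PSO∖claimed = {02}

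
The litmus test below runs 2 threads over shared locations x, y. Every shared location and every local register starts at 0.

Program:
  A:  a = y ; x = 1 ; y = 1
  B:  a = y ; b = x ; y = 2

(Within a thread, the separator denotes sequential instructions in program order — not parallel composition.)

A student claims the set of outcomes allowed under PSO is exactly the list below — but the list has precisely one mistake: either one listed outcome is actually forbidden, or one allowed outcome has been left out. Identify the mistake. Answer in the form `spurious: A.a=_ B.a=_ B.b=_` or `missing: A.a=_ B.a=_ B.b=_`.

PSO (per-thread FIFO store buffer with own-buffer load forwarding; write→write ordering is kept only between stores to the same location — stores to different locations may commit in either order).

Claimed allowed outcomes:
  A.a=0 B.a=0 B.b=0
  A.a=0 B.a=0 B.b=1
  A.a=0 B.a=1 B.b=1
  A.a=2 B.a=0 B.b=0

missing: A.a=0 B.a=1 B.b=0

outcome vector order: (A.a,B.a,B.b)
PSO: 5 outcomes — {000 001 010 011 200}
PSO∖claimed = {010}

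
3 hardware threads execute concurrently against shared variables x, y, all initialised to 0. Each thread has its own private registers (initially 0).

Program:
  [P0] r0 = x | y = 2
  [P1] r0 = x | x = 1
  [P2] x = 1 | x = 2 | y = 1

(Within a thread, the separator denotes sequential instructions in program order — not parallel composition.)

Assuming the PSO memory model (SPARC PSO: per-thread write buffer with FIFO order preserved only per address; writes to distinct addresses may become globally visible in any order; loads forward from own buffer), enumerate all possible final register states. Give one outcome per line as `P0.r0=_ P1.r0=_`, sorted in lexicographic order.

outcome vector order: (P0.r0,P1.r0)
|PSO outcomes| = 9

P0.r0=0 P1.r0=0
P0.r0=0 P1.r0=1
P0.r0=0 P1.r0=2
P0.r0=1 P1.r0=0
P0.r0=1 P1.r0=1
P0.r0=1 P1.r0=2
P0.r0=2 P1.r0=0
P0.r0=2 P1.r0=1
P0.r0=2 P1.r0=2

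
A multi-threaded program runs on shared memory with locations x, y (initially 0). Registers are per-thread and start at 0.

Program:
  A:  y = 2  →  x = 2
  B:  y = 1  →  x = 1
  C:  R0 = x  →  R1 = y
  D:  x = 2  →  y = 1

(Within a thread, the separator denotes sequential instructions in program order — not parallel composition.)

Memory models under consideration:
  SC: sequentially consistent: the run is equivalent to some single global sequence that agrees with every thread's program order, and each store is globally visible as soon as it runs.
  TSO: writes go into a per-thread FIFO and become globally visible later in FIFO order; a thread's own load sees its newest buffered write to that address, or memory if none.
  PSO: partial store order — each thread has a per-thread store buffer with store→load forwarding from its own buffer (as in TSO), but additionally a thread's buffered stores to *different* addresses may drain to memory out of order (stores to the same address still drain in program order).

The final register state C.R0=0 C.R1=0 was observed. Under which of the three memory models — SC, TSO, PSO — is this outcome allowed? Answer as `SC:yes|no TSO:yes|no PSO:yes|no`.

SC:yes TSO:yes PSO:yes

outcome vector order: (C.R0,C.R1)
SC: 8 outcomes — {00 01 02 11 12 20 21 22}
TSO: 8 outcomes — {00 01 02 11 12 20 21 22}
PSO: 9 outcomes — {00 01 02 10 11 12 20 21 22}
target 00 ∈ {SC,TSO,PSO}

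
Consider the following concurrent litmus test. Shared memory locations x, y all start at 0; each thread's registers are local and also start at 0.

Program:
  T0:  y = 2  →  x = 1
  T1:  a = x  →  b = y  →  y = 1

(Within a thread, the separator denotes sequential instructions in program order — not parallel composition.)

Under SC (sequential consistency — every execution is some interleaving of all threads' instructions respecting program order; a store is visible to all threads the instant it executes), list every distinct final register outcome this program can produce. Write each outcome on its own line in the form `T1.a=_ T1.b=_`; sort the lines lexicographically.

T1.a=0 T1.b=0
T1.a=0 T1.b=2
T1.a=1 T1.b=2

outcome vector order: (T1.a,T1.b)
|SC outcomes| = 3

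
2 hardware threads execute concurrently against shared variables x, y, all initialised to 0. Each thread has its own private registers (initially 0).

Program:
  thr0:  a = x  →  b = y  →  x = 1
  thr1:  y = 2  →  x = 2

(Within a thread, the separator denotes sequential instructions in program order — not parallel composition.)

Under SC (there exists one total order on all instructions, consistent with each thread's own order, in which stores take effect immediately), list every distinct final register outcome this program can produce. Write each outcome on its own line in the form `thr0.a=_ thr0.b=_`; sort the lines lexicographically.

thr0.a=0 thr0.b=0
thr0.a=0 thr0.b=2
thr0.a=2 thr0.b=2

outcome vector order: (thr0.a,thr0.b)
|SC outcomes| = 3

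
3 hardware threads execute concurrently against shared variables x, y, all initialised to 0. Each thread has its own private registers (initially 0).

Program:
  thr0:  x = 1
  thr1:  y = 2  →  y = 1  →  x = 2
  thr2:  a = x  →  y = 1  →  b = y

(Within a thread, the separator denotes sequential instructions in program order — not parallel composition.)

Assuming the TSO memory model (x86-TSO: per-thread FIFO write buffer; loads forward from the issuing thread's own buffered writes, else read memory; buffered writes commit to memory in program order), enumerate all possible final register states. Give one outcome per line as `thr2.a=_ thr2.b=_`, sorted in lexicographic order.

outcome vector order: (thr2.a,thr2.b)
|TSO outcomes| = 5

thr2.a=0 thr2.b=1
thr2.a=0 thr2.b=2
thr2.a=1 thr2.b=1
thr2.a=1 thr2.b=2
thr2.a=2 thr2.b=1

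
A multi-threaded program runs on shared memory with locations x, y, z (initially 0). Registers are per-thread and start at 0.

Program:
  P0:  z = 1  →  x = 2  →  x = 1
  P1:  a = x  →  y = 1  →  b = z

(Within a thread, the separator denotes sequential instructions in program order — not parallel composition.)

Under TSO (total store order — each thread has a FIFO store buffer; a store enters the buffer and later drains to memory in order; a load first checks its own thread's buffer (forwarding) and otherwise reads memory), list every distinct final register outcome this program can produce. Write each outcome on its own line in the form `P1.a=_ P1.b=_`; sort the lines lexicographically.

P1.a=0 P1.b=0
P1.a=0 P1.b=1
P1.a=1 P1.b=1
P1.a=2 P1.b=1

outcome vector order: (P1.a,P1.b)
|TSO outcomes| = 4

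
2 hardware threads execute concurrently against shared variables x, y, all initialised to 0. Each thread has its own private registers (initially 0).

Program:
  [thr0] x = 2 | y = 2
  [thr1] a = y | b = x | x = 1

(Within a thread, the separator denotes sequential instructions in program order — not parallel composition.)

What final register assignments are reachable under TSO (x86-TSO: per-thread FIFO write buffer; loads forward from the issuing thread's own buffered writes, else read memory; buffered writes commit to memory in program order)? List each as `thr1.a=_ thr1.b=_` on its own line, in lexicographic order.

outcome vector order: (thr1.a,thr1.b)
|TSO outcomes| = 3

thr1.a=0 thr1.b=0
thr1.a=0 thr1.b=2
thr1.a=2 thr1.b=2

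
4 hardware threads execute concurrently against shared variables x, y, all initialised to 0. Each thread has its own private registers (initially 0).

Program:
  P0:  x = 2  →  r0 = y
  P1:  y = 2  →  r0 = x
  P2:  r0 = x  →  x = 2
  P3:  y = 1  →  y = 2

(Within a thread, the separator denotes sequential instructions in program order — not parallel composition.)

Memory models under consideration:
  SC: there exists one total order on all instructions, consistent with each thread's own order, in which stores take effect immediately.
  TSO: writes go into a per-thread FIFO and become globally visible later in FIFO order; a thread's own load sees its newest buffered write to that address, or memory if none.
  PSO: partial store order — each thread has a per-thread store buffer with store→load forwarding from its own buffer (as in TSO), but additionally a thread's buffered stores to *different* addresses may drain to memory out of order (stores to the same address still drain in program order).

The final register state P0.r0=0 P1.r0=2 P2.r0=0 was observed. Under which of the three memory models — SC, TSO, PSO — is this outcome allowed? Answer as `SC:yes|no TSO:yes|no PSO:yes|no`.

outcome vector order: (P0.r0,P1.r0,P2.r0)
SC (10): 020, 022, 100, 102, 120, 122, 200, 202, 220, 222
TSO (12): 000, 002, 020, 022, 100, 102, 120, 122, 200, 202, 220, 222
PSO (12): 000, 002, 020, 022, 100, 102, 120, 122, 200, 202, 220, 222
target 020 ∈ {SC,TSO,PSO}

SC:yes TSO:yes PSO:yes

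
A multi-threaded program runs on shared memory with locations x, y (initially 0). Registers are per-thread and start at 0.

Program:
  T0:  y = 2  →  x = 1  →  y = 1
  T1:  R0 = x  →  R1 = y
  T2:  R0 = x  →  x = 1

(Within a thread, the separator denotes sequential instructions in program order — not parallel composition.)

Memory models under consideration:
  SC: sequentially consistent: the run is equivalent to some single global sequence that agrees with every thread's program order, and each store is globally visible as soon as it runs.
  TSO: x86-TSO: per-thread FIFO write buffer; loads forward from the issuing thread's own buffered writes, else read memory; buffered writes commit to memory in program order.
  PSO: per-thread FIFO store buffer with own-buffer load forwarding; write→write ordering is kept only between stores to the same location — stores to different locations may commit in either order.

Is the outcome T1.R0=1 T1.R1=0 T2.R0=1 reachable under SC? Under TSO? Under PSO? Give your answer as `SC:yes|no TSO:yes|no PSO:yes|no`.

SC:no TSO:no PSO:yes

outcome vector order: (T1.R0,T1.R1,T2.R0)
SC (11): (0,0,0), (0,0,1), (0,1,0), (0,1,1), (0,2,0), (0,2,1), (1,0,0), (1,1,0), (1,1,1), (1,2,0), (1,2,1)
TSO (11): (0,0,0), (0,0,1), (0,1,0), (0,1,1), (0,2,0), (0,2,1), (1,0,0), (1,1,0), (1,1,1), (1,2,0), (1,2,1)
PSO (12): (0,0,0), (0,0,1), (0,1,0), (0,1,1), (0,2,0), (0,2,1), (1,0,0), (1,0,1), (1,1,0), (1,1,1), (1,2,0), (1,2,1)
target (1,0,1) ∈ {PSO}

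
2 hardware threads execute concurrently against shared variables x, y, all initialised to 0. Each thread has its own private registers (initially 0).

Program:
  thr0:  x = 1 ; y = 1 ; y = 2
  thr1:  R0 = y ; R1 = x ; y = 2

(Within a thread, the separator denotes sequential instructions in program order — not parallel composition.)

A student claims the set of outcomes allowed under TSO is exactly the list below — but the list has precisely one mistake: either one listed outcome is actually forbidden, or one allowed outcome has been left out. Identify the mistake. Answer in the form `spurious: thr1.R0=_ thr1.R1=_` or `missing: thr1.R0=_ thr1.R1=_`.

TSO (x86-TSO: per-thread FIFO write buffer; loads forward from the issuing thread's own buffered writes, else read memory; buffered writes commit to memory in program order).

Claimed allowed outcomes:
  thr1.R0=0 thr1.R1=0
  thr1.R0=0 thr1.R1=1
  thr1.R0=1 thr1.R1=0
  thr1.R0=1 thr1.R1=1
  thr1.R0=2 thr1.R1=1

outcome vector order: (thr1.R0,thr1.R1)
TSO (4): <0 0>, <0 1>, <1 1>, <2 1>
claimed∖TSO = {<1 0>}

spurious: thr1.R0=1 thr1.R1=0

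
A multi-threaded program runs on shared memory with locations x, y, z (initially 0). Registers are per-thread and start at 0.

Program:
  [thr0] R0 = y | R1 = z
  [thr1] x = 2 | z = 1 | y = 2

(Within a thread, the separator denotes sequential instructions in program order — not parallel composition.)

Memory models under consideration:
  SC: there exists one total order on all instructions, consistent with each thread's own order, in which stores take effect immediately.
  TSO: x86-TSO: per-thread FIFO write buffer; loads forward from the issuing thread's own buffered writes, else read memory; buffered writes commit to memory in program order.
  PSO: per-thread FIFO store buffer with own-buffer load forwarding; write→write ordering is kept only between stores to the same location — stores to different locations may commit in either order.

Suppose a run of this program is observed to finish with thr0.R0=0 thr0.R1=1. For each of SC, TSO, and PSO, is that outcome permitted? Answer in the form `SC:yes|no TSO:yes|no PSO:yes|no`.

outcome vector order: (thr0.R0,thr0.R1)
under SC → 0/0; 0/1; 2/1
under TSO → 0/0; 0/1; 2/1
under PSO → 0/0; 0/1; 2/0; 2/1
target 0/1 ∈ {SC,TSO,PSO}

SC:yes TSO:yes PSO:yes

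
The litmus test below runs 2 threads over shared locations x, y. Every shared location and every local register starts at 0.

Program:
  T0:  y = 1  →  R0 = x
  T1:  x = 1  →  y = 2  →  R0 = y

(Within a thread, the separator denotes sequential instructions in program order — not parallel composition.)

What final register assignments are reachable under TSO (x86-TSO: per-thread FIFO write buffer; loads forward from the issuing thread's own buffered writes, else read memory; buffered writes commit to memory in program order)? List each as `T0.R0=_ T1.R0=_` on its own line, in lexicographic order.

T0.R0=0 T1.R0=1
T0.R0=0 T1.R0=2
T0.R0=1 T1.R0=1
T0.R0=1 T1.R0=2

outcome vector order: (T0.R0,T1.R0)
|TSO outcomes| = 4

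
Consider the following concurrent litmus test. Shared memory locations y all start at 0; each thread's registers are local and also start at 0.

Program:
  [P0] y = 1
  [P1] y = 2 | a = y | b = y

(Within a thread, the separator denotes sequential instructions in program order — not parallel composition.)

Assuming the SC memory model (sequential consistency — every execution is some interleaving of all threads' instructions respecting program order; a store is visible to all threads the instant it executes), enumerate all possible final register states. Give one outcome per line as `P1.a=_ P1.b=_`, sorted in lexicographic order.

outcome vector order: (P1.a,P1.b)
|SC outcomes| = 3

P1.a=1 P1.b=1
P1.a=2 P1.b=1
P1.a=2 P1.b=2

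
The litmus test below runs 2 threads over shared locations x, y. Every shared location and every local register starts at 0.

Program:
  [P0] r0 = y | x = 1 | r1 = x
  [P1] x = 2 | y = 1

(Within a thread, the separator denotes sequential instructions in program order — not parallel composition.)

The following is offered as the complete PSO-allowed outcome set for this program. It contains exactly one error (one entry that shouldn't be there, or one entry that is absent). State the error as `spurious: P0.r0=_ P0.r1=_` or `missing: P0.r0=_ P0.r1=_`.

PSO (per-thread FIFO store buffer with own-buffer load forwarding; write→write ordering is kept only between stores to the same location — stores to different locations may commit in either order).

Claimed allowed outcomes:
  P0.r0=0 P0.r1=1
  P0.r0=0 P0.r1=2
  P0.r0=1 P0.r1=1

outcome vector order: (P0.r0,P0.r1)
under PSO → 0/1, 0/2, 1/1, 1/2
PSO∖claimed = {1/2}

missing: P0.r0=1 P0.r1=2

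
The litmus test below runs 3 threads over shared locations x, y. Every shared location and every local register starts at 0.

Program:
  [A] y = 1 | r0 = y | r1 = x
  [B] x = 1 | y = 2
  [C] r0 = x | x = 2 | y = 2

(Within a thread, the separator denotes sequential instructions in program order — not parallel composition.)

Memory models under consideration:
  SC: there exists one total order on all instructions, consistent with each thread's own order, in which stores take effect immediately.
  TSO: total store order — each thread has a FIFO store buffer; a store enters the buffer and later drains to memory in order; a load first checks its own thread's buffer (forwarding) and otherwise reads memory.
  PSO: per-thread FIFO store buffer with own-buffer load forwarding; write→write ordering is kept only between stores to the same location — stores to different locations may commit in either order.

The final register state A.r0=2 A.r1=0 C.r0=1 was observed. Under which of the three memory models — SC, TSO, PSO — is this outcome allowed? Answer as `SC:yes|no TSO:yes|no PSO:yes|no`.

outcome vector order: (A.r0,A.r1,C.r0)
under SC → (1,0,0); (1,0,1); (1,1,0); (1,1,1); (1,2,0); (1,2,1); (2,1,0); (2,1,1); (2,2,0); (2,2,1)
under TSO → (1,0,0); (1,0,1); (1,1,0); (1,1,1); (1,2,0); (1,2,1); (2,1,0); (2,1,1); (2,2,0); (2,2,1)
under PSO → (1,0,0); (1,0,1); (1,1,0); (1,1,1); (1,2,0); (1,2,1); (2,0,0); (2,0,1); (2,1,0); (2,1,1); (2,2,0); (2,2,1)
target (2,0,1) ∈ {PSO}

SC:no TSO:no PSO:yes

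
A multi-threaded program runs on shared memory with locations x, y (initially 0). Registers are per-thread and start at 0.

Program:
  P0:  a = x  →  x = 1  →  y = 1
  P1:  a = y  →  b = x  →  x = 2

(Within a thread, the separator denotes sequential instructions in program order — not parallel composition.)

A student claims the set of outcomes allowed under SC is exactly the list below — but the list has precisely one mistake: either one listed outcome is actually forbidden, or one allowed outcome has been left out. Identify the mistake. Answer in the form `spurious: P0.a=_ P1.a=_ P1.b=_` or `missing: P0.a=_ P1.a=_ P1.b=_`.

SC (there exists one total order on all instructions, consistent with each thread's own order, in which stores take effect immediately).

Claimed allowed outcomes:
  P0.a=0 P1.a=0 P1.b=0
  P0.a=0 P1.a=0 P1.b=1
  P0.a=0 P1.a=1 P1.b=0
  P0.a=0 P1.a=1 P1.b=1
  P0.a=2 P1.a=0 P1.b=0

outcome vector order: (P0.a,P1.a,P1.b)
SC (4): <0 0 0>; <0 0 1>; <0 1 1>; <2 0 0>
claimed∖SC = {<0 1 0>}

spurious: P0.a=0 P1.a=1 P1.b=0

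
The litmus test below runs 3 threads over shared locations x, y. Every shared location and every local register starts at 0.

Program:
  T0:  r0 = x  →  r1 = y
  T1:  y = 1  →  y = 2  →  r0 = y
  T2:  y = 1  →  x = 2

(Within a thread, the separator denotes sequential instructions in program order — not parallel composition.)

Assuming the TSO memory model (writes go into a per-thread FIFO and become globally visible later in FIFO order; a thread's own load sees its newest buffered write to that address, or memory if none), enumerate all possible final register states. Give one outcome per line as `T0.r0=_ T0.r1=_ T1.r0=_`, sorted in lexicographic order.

T0.r0=0 T0.r1=0 T1.r0=1
T0.r0=0 T0.r1=0 T1.r0=2
T0.r0=0 T0.r1=1 T1.r0=1
T0.r0=0 T0.r1=1 T1.r0=2
T0.r0=0 T0.r1=2 T1.r0=1
T0.r0=0 T0.r1=2 T1.r0=2
T0.r0=2 T0.r1=1 T1.r0=1
T0.r0=2 T0.r1=1 T1.r0=2
T0.r0=2 T0.r1=2 T1.r0=2

outcome vector order: (T0.r0,T0.r1,T1.r0)
|TSO outcomes| = 9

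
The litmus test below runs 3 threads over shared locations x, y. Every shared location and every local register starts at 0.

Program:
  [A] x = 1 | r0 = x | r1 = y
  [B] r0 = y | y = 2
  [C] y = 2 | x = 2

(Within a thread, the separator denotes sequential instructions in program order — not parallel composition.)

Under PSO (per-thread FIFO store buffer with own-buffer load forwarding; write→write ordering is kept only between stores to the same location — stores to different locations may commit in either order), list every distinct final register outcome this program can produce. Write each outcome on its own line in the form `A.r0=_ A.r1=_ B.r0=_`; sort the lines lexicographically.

A.r0=1 A.r1=0 B.r0=0
A.r0=1 A.r1=0 B.r0=2
A.r0=1 A.r1=2 B.r0=0
A.r0=1 A.r1=2 B.r0=2
A.r0=2 A.r1=0 B.r0=0
A.r0=2 A.r1=0 B.r0=2
A.r0=2 A.r1=2 B.r0=0
A.r0=2 A.r1=2 B.r0=2

outcome vector order: (A.r0,A.r1,B.r0)
|PSO outcomes| = 8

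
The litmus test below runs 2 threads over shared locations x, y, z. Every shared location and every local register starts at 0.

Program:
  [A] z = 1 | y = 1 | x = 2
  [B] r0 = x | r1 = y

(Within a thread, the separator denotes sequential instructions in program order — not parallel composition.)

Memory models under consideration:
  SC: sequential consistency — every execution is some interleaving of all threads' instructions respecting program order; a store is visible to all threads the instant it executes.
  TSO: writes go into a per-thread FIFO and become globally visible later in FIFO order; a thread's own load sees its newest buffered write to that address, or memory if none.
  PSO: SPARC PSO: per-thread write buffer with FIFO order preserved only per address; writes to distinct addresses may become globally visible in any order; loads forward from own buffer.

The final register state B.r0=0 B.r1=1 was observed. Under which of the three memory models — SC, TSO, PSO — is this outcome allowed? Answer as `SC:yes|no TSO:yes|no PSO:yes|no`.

outcome vector order: (B.r0,B.r1)
under SC → (0,0); (0,1); (2,1)
under TSO → (0,0); (0,1); (2,1)
under PSO → (0,0); (0,1); (2,0); (2,1)
target (0,1) ∈ {SC,TSO,PSO}

SC:yes TSO:yes PSO:yes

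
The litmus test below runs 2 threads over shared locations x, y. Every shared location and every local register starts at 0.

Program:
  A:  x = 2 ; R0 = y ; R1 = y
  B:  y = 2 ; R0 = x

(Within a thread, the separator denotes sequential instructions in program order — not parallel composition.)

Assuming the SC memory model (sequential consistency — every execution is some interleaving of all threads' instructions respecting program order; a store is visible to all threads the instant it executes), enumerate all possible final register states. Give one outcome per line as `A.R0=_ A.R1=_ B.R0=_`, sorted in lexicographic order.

A.R0=0 A.R1=0 B.R0=2
A.R0=0 A.R1=2 B.R0=2
A.R0=2 A.R1=2 B.R0=0
A.R0=2 A.R1=2 B.R0=2

outcome vector order: (A.R0,A.R1,B.R0)
|SC outcomes| = 4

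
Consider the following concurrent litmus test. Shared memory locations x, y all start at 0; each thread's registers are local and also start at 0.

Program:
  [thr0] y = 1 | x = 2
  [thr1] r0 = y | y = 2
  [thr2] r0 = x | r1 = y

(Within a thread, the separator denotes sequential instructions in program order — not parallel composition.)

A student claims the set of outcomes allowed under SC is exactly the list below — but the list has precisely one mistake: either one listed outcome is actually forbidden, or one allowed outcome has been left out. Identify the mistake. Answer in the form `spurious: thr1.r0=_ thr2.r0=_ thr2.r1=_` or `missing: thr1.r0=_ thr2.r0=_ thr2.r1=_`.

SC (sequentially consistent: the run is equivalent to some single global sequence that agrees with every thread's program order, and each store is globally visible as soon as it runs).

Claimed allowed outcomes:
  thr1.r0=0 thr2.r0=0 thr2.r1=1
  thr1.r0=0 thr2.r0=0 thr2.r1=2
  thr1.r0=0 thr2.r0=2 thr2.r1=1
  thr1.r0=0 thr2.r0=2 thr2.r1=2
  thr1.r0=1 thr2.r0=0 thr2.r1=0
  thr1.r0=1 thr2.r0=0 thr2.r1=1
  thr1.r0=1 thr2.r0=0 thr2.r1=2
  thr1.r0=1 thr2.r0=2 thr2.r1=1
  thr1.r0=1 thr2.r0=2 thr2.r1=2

outcome vector order: (thr1.r0,thr2.r0,thr2.r1)
under SC → 000 001 002 021 022 100 101 102 121 122
SC∖claimed = {000}

missing: thr1.r0=0 thr2.r0=0 thr2.r1=0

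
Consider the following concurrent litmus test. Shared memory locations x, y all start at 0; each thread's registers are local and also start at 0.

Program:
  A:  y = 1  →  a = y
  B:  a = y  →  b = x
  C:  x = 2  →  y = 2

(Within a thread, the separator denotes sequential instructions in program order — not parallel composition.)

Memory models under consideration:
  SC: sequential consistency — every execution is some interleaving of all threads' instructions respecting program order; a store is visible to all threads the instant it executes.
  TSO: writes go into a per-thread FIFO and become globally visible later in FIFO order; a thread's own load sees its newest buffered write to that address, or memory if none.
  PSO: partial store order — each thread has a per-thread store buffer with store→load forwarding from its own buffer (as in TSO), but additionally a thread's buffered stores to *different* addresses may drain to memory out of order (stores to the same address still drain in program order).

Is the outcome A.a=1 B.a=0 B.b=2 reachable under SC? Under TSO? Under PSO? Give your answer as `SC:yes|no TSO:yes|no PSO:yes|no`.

SC:yes TSO:yes PSO:yes

outcome vector order: (A.a,B.a,B.b)
SC (10): 100 102 110 112 122 200 202 210 212 222
TSO (10): 100 102 110 112 122 200 202 210 212 222
PSO (12): 100 102 110 112 120 122 200 202 210 212 220 222
target 102 ∈ {SC,TSO,PSO}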